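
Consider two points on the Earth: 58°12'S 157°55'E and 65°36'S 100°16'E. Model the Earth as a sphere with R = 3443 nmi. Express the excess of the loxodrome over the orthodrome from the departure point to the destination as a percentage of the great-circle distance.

Great circle: σ = 0.4724 rad → d_gc = Rσ = 1626.6 nmi
Rhumb: Δφ = -0.1292, Δλ = -1.0062, Δψ = -0.2757, q = Δφ/Δψ = 0.4684 → d_rh = R√(Δφ²+q²Δλ²) = 1682.4 nmi
Excess = (1682.4 − 1626.6) / 1626.6 = 55.8 / 1626.6 = 3.43% ≈ 3.4%

3.4%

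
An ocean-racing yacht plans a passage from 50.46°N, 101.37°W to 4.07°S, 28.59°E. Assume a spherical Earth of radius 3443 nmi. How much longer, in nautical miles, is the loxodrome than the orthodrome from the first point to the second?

Great circle: cos σ = sin φ₁ sin φ₂ + cos φ₁ cos φ₂ cos Δλ,  σ = 2.0517 rad → d_gc = 7064.0 nmi
Rhumb line: Δψ = -1.0943, q = Δφ/Δψ = 0.8697, d_rh = R√(Δφ²+q²Δλ²) = 7541.0 nmi
Excess = 7541.0 − 7064.0 = 477.0 ≈ 477 nmi

477 nmi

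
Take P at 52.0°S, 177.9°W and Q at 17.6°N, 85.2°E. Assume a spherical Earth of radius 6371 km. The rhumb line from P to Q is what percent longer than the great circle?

2.0%

Great circle: σ = 1.8847 rad → d_gc = Rσ = 12007.4 km
Rhumb: Δφ = +1.2147, Δλ = -1.6912, Δψ = +1.3783, q = Δφ/Δψ = 0.8813 → d_rh = R√(Δφ²+q²Δλ²) = 12250.5 km
Excess = (12250.5 − 12007.4) / 12007.4 = 243.1 / 12007.4 = 2.02% ≈ 2.0%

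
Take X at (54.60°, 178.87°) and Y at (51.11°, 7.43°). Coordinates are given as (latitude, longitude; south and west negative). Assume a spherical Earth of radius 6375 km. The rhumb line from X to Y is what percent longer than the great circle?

39.8%

Great circle: σ = 1.2924 rad → d_gc = Rσ = 8239.0 km
Rhumb: Δφ = -0.0609, Δλ = -2.9922, Δψ = -0.1009, q = Δφ/Δψ = 0.6034 → d_rh = R√(Δφ²+q²Δλ²) = 11516.8 km
Excess = (11516.8 − 8239.0) / 8239.0 = 3277.8 / 8239.0 = 39.78% ≈ 39.8%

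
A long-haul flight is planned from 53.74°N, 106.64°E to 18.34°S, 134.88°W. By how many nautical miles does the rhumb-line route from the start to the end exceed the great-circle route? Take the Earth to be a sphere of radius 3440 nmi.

275 nmi

Great circle: cos σ = sin φ₁ sin φ₂ + cos φ₁ cos φ₂ cos Δλ,  σ = 2.1193 rad → d_gc = 7290.5 nmi
Rhumb line: Δψ = -1.4422, q = Δφ/Δψ = 0.8723, d_rh = R√(Δφ²+q²Δλ²) = 7565.2 nmi
Excess = 7565.2 − 7290.5 = 274.7 ≈ 275 nmi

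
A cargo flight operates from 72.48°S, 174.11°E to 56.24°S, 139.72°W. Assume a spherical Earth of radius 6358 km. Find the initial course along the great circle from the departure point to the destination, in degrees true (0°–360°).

73.8°

θ = atan2( sin Δλ·cos φ₂ ,  cos φ₁ sin φ₂ − sin φ₁ cos φ₂ cos Δλ )
  = atan2(+0.4009, +0.1167) = 73.77°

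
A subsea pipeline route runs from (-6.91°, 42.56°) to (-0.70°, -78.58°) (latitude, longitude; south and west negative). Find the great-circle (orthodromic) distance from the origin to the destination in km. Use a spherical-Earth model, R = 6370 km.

13429 km

cos σ = sin φ₁ sin φ₂ + cos φ₁ cos φ₂ cos Δλ
      = sin(-6.91°)sin(-0.70°) + cos(-6.91°)cos(-0.70°)cos(-121.14°) = -0.5119
σ = 120.788° → d = Rσ = 6370·2.10815 = 13429 km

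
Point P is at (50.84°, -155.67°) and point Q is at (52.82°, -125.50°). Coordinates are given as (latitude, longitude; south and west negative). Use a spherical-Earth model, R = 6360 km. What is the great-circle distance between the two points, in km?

Haversine: a = sin²(Δφ/2)+cos φ₁ cos φ₂ sin²(Δλ/2) = 0.02615;  σ = 2·atan2(√a,√(1−a))
σ = 18.611° → d = Rσ = 6360·0.32482 = 2066 km

2066 km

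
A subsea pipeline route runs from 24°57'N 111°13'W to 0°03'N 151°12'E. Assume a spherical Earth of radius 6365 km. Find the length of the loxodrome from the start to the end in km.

10850 km

Δψ = ln[tan(π/4+φ₂/2)/tan(π/4+φ₁/2)] = -0.4490;  Δφ = -0.4346 rad,  Δλ = -1.7032 rad
q = Δφ/Δψ = 0.9678
d = R·√(Δφ² + q²Δλ²) = 6365·1.70466 = 10850 km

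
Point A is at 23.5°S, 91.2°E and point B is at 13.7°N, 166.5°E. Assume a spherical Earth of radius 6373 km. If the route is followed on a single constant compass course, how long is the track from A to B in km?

Δψ = ln[tan(π/4+φ₂/2)/tan(π/4+φ₁/2)] = +0.6636;  Δφ = +0.6493 rad,  Δλ = +1.3142 rad
q = Δφ/Δψ = 0.9784
d = R·√(Δφ² + q²Δλ²) = 6373·1.44049 = 9180 km

9180 km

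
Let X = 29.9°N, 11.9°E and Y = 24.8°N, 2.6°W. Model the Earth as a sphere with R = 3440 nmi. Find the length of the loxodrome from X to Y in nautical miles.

Rhumb course C = atan2(Δλ, Δψ) with Δψ = ln[tan(π/4+φ₂/2)/tan(π/4+φ₁/2)] = -0.1003, Δλ = -0.2531 → C = 248.39°
d = R·|Δφ| / |cos C| = 3440·0.08901 / 0.36834 = 831 nmi

831 nmi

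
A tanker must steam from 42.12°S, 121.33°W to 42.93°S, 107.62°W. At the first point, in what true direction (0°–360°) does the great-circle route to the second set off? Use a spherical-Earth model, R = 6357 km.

N = sin Δλ·cos φ₂ = +0.1735;  D = cos φ₁ sin φ₂ − sin φ₁ cos φ₂ cos Δλ = -0.0281
initial course = atan2(N, D) = 99.21°

99.2°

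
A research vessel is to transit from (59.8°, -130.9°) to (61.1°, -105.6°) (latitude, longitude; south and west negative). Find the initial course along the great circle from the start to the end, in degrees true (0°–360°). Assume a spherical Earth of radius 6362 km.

θ = atan2( sin Δλ·cos φ₂ ,  cos φ₁ sin φ₂ − sin φ₁ cos φ₂ cos Δλ )
  = atan2(+0.2065, +0.0628) = 73.10°

73.1°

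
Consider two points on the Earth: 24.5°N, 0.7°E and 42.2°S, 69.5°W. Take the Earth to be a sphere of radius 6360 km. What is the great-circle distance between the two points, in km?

cos σ = sin φ₁ sin φ₂ + cos φ₁ cos φ₂ cos Δλ
      = sin(24.50°)sin(-42.20°) + cos(24.50°)cos(-42.20°)cos(-70.20°) = -0.0502
σ = 92.878° → d = Rσ = 6360·1.62103 = 10310 km

10310 km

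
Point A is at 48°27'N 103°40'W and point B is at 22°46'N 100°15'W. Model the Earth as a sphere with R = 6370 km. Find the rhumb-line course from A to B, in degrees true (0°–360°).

173.9°

Δψ = ln[tan(π/4+φ₂/2)/tan(π/4+φ₁/2)] = -0.5610
Δλ = +0.0596 rad (taken the short way round)
course = atan2(Δλ, Δψ) = 173.93°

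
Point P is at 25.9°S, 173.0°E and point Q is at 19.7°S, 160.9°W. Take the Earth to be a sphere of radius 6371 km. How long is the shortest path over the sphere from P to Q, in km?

2757 km

cos σ = sin φ₁ sin φ₂ + cos φ₁ cos φ₂ cos Δλ
      = sin(-25.90°)sin(-19.70°) + cos(-25.90°)cos(-19.70°)cos(26.10°) = 0.9078
σ = 24.798° → d = Rσ = 6371·0.43281 = 2757 km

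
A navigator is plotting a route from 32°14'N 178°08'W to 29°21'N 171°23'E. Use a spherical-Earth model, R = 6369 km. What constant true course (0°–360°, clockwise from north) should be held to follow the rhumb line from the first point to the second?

Δψ = ln[tan(π/4+φ₂/2)/tan(π/4+φ₁/2)] = -0.0586
Δλ = -0.1830 rad (taken the short way round)
course = atan2(Δλ, Δψ) = 252.24°

252.2°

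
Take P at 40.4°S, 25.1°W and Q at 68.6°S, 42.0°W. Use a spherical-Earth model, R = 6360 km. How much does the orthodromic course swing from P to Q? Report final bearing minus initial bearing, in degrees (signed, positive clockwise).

+14.2°

Initial bearing θ₁ = atan2(sin Δλ cos φ₂, cos φ₁ sin φ₂ − sin φ₁ cos φ₂ cos Δλ) = 192.39°
Final bearing θ₂ = (initial bearing from the destination back to the start) + 180° = 206.61°
Δθ = θ₂ − θ₁ = +14.2°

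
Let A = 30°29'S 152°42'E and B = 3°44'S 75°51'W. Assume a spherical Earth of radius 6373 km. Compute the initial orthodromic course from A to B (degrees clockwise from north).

θ = atan2( sin Δλ·cos φ₂ ,  cos φ₁ sin φ₂ − sin φ₁ cos φ₂ cos Δλ )
  = atan2(+0.7479, -0.3912) = 117.61°

117.6°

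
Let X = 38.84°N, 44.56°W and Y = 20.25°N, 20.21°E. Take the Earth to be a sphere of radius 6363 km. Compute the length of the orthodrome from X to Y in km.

Haversine: a = sin²(Δφ/2)+cos φ₁ cos φ₂ sin²(Δλ/2) = 0.23572;  σ = 2·atan2(√a,√(1−a))
σ = 58.092° → d = Rσ = 6363·1.01390 = 6451 km

6451 km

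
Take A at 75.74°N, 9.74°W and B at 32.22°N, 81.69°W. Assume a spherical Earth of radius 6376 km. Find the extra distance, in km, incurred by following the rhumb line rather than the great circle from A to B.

284 km

Great circle: cos σ = sin φ₁ sin φ₂ + cos φ₁ cos φ₂ cos Δλ,  σ = 0.9505 rad → d_gc = 6060.1 km
Rhumb line: Δψ = -1.4842, q = Δφ/Δψ = 0.5118, d_rh = R√(Δφ²+q²Δλ²) = 6344.0 km
Excess = 6344.0 − 6060.1 = 283.9 ≈ 284 km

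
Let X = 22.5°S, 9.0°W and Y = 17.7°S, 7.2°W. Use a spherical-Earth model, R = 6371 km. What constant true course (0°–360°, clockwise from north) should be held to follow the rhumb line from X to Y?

19.4°

Meridional parts: M(φ₁)=-0.4032, M(φ₂)=-0.3140 → ΔM = +0.0892;  Δλ = +0.0314 rad
tan C = Δλ / ΔM = +0.3520 → C = 19.39°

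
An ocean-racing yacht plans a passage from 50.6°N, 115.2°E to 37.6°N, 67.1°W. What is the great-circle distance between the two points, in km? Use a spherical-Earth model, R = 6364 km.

10194 km

cos σ = sin φ₁ sin φ₂ + cos φ₁ cos φ₂ cos Δλ
      = sin(50.60°)sin(37.60°) + cos(50.60°)cos(37.60°)cos(177.70°) = -0.0310
σ = 91.777° → d = Rσ = 6364·1.60181 = 10194 km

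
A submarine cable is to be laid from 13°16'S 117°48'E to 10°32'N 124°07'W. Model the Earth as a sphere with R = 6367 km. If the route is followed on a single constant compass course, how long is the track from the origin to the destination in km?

Δψ = ln[tan(π/4+φ₂/2)/tan(π/4+φ₁/2)] = +0.4185;  Δφ = +0.4154 rad,  Δλ = +2.0609 rad
q = Δφ/Δψ = 0.9925
d = R·√(Δφ² + q²Δλ²) = 6367·2.08722 = 13289 km

13289 km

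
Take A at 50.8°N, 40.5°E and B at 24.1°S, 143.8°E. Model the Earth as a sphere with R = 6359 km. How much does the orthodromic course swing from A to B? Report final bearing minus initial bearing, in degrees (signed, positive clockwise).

+40.4°

Initial bearing θ₁ = atan2(sin Δλ cos φ₂, cos φ₁ sin φ₂ − sin φ₁ cos φ₂ cos Δλ) = 96.13°
Final bearing θ₂ = (initial bearing from the destination back to the start) + 180° = 136.49°
Δθ = θ₂ − θ₁ = +40.4°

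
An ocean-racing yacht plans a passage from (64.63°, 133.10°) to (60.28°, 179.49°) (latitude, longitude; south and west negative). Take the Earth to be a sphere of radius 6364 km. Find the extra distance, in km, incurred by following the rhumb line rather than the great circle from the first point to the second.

52 km

Great circle: cos σ = sin φ₁ sin φ₂ + cos φ₁ cos φ₂ cos Δλ,  σ = 0.3731 rad → d_gc = 2374.2 km
Rhumb line: Δψ = -0.1645, q = Δφ/Δψ = 0.4615, d_rh = R√(Δφ²+q²Δλ²) = 2426.6 km
Excess = 2426.6 − 2374.2 = 52.4 ≈ 52 km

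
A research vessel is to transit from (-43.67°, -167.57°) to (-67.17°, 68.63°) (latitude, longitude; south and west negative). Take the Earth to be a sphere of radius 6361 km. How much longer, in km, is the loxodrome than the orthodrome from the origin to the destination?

Great circle: cos σ = sin φ₁ sin φ₂ + cos φ₁ cos φ₂ cos Δλ,  σ = 1.0698 rad → d_gc = 6805.10 km
Rhumb line: Δψ = -0.7510, q = Δφ/Δψ = 0.5461, d_rh = R√(Δφ²+q²Δλ²) = 7946.58 km
Excess = 7946.58 − 6805.10 = 1141.48 ≈ 1141 km

1141 km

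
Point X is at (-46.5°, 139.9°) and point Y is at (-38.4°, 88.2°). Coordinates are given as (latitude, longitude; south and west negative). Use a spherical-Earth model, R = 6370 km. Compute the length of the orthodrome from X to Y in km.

4257 km

Haversine: a = sin²(Δφ/2)+cos φ₁ cos φ₂ sin²(Δλ/2) = 0.10754;  σ = 2·atan2(√a,√(1−a))
σ = 38.288° → d = Rσ = 6370·0.66825 = 4257 km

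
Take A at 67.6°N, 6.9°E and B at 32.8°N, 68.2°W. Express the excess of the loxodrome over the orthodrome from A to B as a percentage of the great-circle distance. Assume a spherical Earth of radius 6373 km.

Great circle: σ = 0.9481 rad → d_gc = Rσ = 6042.5 km
Rhumb: Δφ = -0.6074, Δλ = -1.3107, Δψ = -1.0129, q = Δφ/Δψ = 0.5996 → d_rh = R√(Δφ²+q²Δλ²) = 6330.4 km
Excess = (6330.4 − 6042.5) / 6042.5 = 287.9 / 6042.5 = 4.76% ≈ 4.8%

4.8%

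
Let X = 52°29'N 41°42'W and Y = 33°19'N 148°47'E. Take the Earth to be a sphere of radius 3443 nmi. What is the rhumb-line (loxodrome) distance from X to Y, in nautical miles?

Rhumb course C = atan2(Δλ, Δψ) with Δψ = ln[tan(π/4+φ₂/2)/tan(π/4+φ₁/2)] = -0.4626, Δλ = -2.9586 → C = 261.11°
d = R·|Δφ| / |cos C| = 3443·0.33452 / 0.15448 = 7456 nmi

7456 nmi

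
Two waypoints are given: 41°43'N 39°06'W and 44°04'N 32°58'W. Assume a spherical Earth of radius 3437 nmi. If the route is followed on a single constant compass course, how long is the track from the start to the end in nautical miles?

304 nmi

Δψ = ln[tan(π/4+φ₂/2)/tan(π/4+φ₁/2)] = +0.0560;  Δφ = +0.0410 rad,  Δλ = +0.1070 rad
q = Δφ/Δψ = 0.7325
d = R·√(Δφ² + q²Δλ²) = 3437·0.08849 = 304 nmi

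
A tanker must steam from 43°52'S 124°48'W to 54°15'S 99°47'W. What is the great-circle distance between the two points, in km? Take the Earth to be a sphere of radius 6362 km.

cos σ = sin φ₁ sin φ₂ + cos φ₁ cos φ₂ cos Δλ
      = sin(-43.87°)sin(-54.25°) + cos(-43.87°)cos(-54.25°)cos(25.02°) = 0.9441
σ = 19.247° → d = Rσ = 6362·0.33592 = 2137 km

2137 km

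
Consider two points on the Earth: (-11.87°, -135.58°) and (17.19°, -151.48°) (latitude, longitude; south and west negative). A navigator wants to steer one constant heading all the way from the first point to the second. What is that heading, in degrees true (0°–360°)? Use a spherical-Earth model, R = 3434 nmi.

331.6°

Meridional parts: M(φ₁)=-0.2087, M(φ₂)=+0.3046 → ΔM = +0.5133;  Δλ = -0.2775 rad
tan C = Δλ / ΔM = -0.5406 → C = 331.60°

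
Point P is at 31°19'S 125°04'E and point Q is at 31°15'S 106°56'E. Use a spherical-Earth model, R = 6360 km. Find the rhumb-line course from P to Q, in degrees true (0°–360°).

Meridional parts: M(φ₁)=-0.5760, M(φ₂)=-0.5747 → ΔM = +0.0014;  Δλ = -0.3165 rad
tan C = Δλ / ΔM = -232.4539 → C = 270.25°

270.2°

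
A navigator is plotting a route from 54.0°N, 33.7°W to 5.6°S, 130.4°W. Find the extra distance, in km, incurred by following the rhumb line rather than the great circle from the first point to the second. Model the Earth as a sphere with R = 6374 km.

351 km

Great circle: cos σ = sin φ₁ sin φ₂ + cos φ₁ cos φ₂ cos Δλ,  σ = 1.7185 rad → d_gc = 10953.9 km
Rhumb line: Δψ = -1.2221, q = Δφ/Δψ = 0.8512, d_rh = R√(Δφ²+q²Δλ²) = 11305.2 km
Excess = 11305.2 − 10953.9 = 351.3 ≈ 351 km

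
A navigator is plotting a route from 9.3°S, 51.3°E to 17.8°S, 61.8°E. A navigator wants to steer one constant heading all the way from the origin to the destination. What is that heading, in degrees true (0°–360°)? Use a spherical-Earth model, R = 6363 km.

129.8°

Meridional parts: M(φ₁)=-0.1630, M(φ₂)=-0.3158 → ΔM = -0.1528;  Δλ = +0.1833 rad
tan C = Δλ / ΔM = -1.1997 → C = 129.81°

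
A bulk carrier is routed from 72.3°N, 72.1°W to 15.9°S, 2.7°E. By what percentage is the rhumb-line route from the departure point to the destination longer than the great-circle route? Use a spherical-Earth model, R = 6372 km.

Great circle: σ = 1.7562 rad → d_gc = Rσ = 11190.4 km
Rhumb: Δφ = -1.5394, Δλ = +1.3055, Δψ = -2.1410, q = Δφ/Δψ = 0.7190 → d_rh = R√(Δφ²+q²Δλ²) = 11488.7 km
Excess = (11488.7 − 11190.4) / 11190.4 = 298.3 / 11190.4 = 2.67% ≈ 2.7%

2.7%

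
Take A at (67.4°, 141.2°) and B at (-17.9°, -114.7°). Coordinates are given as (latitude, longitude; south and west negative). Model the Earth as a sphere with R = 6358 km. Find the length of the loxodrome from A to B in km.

13006 km

Rhumb course C = atan2(Δλ, Δψ) with Δψ = ln[tan(π/4+φ₂/2)/tan(π/4+φ₁/2)] = -1.9280, Δλ = +1.8169 → C = 136.70°
d = R·|Δφ| / |cos C| = 6358·1.48877 / 0.72776 = 13006 km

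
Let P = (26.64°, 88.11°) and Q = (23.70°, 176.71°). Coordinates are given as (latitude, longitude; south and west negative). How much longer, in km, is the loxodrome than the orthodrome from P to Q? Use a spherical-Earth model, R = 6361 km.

197 km

Great circle: cos σ = sin φ₁ sin φ₂ + cos φ₁ cos φ₂ cos Δλ,  σ = 1.3692 rad → d_gc = 8709.55 km
Rhumb line: Δψ = -0.0567, q = Δφ/Δψ = 0.9049, d_rh = R√(Δφ²+q²Δλ²) = 8907.01 km
Excess = 8907.01 − 8709.55 = 197.46 ≈ 197 km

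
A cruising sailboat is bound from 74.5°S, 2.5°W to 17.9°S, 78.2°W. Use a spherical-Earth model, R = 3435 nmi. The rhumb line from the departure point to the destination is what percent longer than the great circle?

4.5%

Great circle: σ = 1.2036 rad → d_gc = Rσ = 4134.4 nmi
Rhumb: Δφ = +0.9879, Δλ = -1.3212, Δψ = +1.6768, q = Δφ/Δψ = 0.5891 → d_rh = R√(Δφ²+q²Δλ²) = 4320.1 nmi
Excess = (4320.1 − 4134.4) / 4134.4 = 185.7 / 4134.4 = 4.49% ≈ 4.5%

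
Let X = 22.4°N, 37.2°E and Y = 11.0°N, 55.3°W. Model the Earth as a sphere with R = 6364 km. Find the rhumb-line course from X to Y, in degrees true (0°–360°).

Meridional parts: M(φ₁)=+0.4013, M(φ₂)=+0.1932 → ΔM = -0.2081;  Δλ = -1.6144 rad
tan C = Δλ / ΔM = +7.7567 → C = 262.65°

262.7°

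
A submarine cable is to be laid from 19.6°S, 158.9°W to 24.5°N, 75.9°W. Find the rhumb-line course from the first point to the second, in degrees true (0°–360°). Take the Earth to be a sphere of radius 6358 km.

Meridional parts: M(φ₁)=-0.3490, M(φ₂)=+0.4413 → ΔM = +0.7902;  Δλ = +1.4486 rad
tan C = Δλ / ΔM = +1.8332 → C = 61.39°

61.4°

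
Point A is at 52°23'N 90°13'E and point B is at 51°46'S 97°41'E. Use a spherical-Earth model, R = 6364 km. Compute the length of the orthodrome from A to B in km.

11589 km

cos σ = sin φ₁ sin φ₂ + cos φ₁ cos φ₂ cos Δλ
      = sin(52.38°)sin(-51.77°) + cos(52.38°)cos(-51.77°)cos(7.47°) = -0.2477
σ = 104.339° → d = Rσ = 6364·1.82107 = 11589 km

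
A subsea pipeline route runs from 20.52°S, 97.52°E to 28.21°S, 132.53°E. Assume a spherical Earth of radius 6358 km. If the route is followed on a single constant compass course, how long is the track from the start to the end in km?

3637 km

Δψ = ln[tan(π/4+φ₂/2)/tan(π/4+φ₁/2)] = -0.1475;  Δφ = -0.1342 rad,  Δλ = +0.6110 rad
q = Δφ/Δψ = 0.9100
d = R·√(Δφ² + q²Δλ²) = 6358·0.57200 = 3637 km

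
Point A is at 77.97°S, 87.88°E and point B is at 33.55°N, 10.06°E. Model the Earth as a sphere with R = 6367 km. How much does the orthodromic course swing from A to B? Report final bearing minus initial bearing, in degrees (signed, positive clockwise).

Initial bearing θ₁ = atan2(sin Δλ cos φ₂, cos φ₁ sin φ₂ − sin φ₁ cos φ₂ cos Δλ) = 289.42°
Final bearing θ₂ = (initial bearing from the destination back to the start) + 180° = 346.36°
Δθ = θ₂ − θ₁ = +56.9°

+56.9°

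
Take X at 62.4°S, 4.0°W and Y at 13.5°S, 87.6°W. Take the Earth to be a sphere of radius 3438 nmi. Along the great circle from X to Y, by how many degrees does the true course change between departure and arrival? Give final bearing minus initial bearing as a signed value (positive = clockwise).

Initial bearing θ₁ = atan2(sin Δλ cos φ₂, cos φ₁ sin φ₂ − sin φ₁ cos φ₂ cos Δλ) = 269.28°
Final bearing θ₂ = (initial bearing from the destination back to the start) + 180° = 331.55°
Δθ = θ₂ − θ₁ = +62.3°

+62.3°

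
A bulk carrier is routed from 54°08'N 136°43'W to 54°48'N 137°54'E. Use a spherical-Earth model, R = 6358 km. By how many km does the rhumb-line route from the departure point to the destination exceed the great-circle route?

Great circle: cos σ = sin φ₁ sin φ₂ + cos φ₁ cos φ₂ cos Δλ,  σ = 0.8102 rad → d_gc = 5151.0 km
Rhumb line: Δψ = +0.0200, q = Δφ/Δψ = 0.5812, d_rh = R√(Δφ²+q²Δλ²) = 5506.9 km
Excess = 5506.9 − 5151.0 = 355.9 ≈ 356 km

356 km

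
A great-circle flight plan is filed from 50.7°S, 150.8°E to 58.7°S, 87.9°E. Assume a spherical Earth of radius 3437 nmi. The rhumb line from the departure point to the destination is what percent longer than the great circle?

3.6%

Great circle: σ = 0.6247 rad → d_gc = Rσ = 2147.2 nmi
Rhumb: Δφ = -0.1396, Δλ = -1.0978, Δψ = -0.2426, q = Δφ/Δψ = 0.5755 → d_rh = R√(Δφ²+q²Δλ²) = 2223.9 nmi
Excess = (2223.9 − 2147.2) / 2147.2 = 76.7 / 2147.2 = 3.57% ≈ 3.6%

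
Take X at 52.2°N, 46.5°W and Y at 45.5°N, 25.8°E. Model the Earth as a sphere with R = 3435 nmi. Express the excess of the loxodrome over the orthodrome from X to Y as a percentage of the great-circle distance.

4.1%

Great circle: σ = 0.8035 rad → d_gc = Rσ = 2760.04 nmi
Rhumb: Δφ = -0.1169, Δλ = +1.2619, Δψ = -0.1781, q = Δφ/Δψ = 0.6567 → d_rh = R√(Δφ²+q²Δλ²) = 2874.58 nmi
Excess = (2874.58 − 2760.04) / 2760.04 = 114.54 / 2760.04 = 4.1499% ≈ 4.1%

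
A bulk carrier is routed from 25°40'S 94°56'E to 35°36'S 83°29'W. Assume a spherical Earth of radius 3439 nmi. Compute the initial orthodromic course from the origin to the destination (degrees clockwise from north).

181.5°

N = sin Δλ·cos φ₂ = -0.0225;  D = cos φ₁ sin φ₂ − sin φ₁ cos φ₂ cos Δλ = -0.8767
initial course = atan2(N, D) = 181.47°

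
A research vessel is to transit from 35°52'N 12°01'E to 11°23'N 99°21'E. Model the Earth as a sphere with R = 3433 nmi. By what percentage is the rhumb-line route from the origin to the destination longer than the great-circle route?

2.0%

Great circle: σ = 1.4176 rad → d_gc = Rσ = 4866.6 nmi
Rhumb: Δφ = -0.4273, Δλ = +1.5243, Δψ = -0.4714, q = Δφ/Δψ = 0.9065 → d_rh = R√(Δφ²+q²Δλ²) = 4965.0 nmi
Excess = (4965.0 − 4866.6) / 4866.6 = 98.4 / 4866.6 = 2.02% ≈ 2.0%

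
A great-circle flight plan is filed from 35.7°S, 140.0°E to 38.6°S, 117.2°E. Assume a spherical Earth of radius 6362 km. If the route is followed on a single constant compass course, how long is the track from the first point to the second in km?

2043 km

Rhumb course C = atan2(Δλ, Δψ) with Δψ = ln[tan(π/4+φ₂/2)/tan(π/4+φ₁/2)] = -0.0635, Δλ = -0.3979 → C = 260.93°
d = R·|Δφ| / |cos C| = 6362·0.05061 / 0.15762 = 2043 km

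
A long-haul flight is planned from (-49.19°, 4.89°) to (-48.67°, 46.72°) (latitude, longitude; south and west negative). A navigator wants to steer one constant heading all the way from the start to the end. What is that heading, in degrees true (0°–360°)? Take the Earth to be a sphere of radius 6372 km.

Δψ = ln[tan(π/4+φ₂/2)/tan(π/4+φ₁/2)] = +0.0138
Δλ = +0.7301 rad (taken the short way round)
course = atan2(Δλ, Δψ) = 88.92°

88.9°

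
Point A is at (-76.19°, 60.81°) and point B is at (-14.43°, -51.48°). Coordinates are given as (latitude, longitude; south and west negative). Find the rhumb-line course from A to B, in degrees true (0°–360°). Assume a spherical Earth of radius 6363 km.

313.5°

Δψ = ln[tan(π/4+φ₂/2)/tan(π/4+φ₁/2)] = +1.8566
Δλ = -1.9598 rad (taken the short way round)
course = atan2(Δλ, Δψ) = 313.45°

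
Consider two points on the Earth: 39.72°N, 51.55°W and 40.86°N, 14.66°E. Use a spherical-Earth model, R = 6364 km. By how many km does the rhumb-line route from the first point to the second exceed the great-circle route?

140 km

Great circle: cos σ = sin φ₁ sin φ₂ + cos φ₁ cos φ₂ cos Δλ,  σ = 0.8596 rad → d_gc = 5470.6 km
Rhumb line: Δψ = +0.0261, q = Δφ/Δψ = 0.7628, d_rh = R√(Δφ²+q²Δλ²) = 5610.8 km
Excess = 5610.8 − 5470.6 = 140.2 ≈ 140 km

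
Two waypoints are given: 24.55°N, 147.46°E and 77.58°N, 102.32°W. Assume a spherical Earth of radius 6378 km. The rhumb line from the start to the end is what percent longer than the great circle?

Great circle: σ = 1.2258 rad → d_gc = Rσ = 7818.5 km
Rhumb: Δφ = +0.9255, Δλ = +1.9237, Δψ = +1.7759, q = Δφ/Δψ = 0.5212 → d_rh = R√(Δφ²+q²Δλ²) = 8702.6 km
Excess = (8702.6 − 7818.5) / 7818.5 = 884.1 / 7818.5 = 11.31% ≈ 11.3%

11.3%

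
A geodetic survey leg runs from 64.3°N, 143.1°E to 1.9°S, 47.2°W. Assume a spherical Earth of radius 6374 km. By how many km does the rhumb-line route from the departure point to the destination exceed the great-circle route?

Great circle: cos σ = sin φ₁ sin φ₂ + cos φ₁ cos φ₂ cos Δλ,  σ = 2.0446 rad → d_gc = 13032.5 km
Rhumb line: Δψ = -1.5111, q = Δφ/Δψ = 0.7646, d_rh = R√(Δφ²+q²Δλ²) = 16205.2 km
Excess = 16205.2 − 13032.5 = 3172.7 ≈ 3173 km

3173 km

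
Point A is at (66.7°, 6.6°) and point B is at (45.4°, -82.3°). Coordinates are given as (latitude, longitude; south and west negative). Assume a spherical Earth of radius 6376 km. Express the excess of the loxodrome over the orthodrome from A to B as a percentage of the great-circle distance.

Great circle: σ = 0.8509 rad → d_gc = Rσ = 5425.5 km
Rhumb: Δφ = -0.3718, Δλ = -1.5516, Δψ = -0.6877, q = Δφ/Δψ = 0.5406 → d_rh = R√(Δφ²+q²Δλ²) = 5849.5 km
Excess = (5849.5 − 5425.5) / 5425.5 = 424.0 / 5425.5 = 7.81% ≈ 7.8%

7.8%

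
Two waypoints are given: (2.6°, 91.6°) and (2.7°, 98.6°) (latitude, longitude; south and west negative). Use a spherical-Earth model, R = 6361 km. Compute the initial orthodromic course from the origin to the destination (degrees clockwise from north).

N = sin Δλ·cos φ₂ = +0.1217;  D = cos φ₁ sin φ₂ − sin φ₁ cos φ₂ cos Δλ = +0.0021
initial course = atan2(N, D) = 89.02°

89.0°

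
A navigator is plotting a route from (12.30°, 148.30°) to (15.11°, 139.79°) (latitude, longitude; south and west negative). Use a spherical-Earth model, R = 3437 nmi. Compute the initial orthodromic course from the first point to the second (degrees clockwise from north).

289.7°

θ = atan2( sin Δλ·cos φ₂ ,  cos φ₁ sin φ₂ − sin φ₁ cos φ₂ cos Δλ )
  = atan2(-0.1429, +0.0513) = 289.75°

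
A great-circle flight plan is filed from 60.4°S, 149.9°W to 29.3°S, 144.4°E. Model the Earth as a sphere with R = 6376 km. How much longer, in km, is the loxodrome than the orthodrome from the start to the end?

Great circle: cos σ = sin φ₁ sin φ₂ + cos φ₁ cos φ₂ cos Δλ,  σ = 0.9238 rad → d_gc = 5890.3 km
Rhumb line: Δψ = +0.7958, q = Δφ/Δψ = 0.6821, d_rh = R√(Δφ²+q²Δλ²) = 6070.3 km
Excess = 6070.3 − 5890.3 = 180.0 ≈ 180 km

180 km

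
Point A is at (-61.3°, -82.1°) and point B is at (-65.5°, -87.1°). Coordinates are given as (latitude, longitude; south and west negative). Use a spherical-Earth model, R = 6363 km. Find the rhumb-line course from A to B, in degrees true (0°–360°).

Meridional parts: M(φ₁)=-1.3633, M(φ₂)=-1.5273 → ΔM = -0.1640;  Δλ = -0.0873 rad
tan C = Δλ / ΔM = +0.5320 → C = 208.01°

208.0°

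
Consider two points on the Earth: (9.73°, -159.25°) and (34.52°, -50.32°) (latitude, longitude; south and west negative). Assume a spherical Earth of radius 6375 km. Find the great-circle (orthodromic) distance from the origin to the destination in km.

11088 km

cos σ = sin φ₁ sin φ₂ + cos φ₁ cos φ₂ cos Δλ
      = sin(9.73°)sin(34.52°) + cos(9.73°)cos(34.52°)cos(108.93°) = -0.1677
σ = 99.653° → d = Rσ = 6375·1.73927 = 11088 km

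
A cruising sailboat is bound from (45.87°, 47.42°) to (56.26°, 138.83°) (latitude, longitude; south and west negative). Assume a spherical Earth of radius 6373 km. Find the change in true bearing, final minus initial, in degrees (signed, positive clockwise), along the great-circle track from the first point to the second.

At departure: θ₁ = atan2(sin Δλ cos φ₂, cos φ₁ sin φ₂ − sin φ₁ cos φ₂ cos Δλ) = 43.32°
At arrival: θ₂ = atan2(sin Δλ cos φ₁, −cos φ₂ sin φ₁ + sin φ₂ cos φ₁ cos Δλ) = 120.68°
Δθ = θ₂ − θ₁ = +77.4°

+77.4°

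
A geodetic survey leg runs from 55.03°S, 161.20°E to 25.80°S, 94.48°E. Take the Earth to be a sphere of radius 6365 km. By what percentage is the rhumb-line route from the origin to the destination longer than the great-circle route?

Great circle: σ = 0.9757 rad → d_gc = Rσ = 6210.3 km
Rhumb: Δφ = +0.5102, Δλ = -1.1645, Δψ = +0.6888, q = Δφ/Δψ = 0.7406 → d_rh = R√(Δφ²+q²Δλ²) = 6378.0 km
Excess = (6378.0 − 6210.3) / 6210.3 = 167.7 / 6210.3 = 2.70% ≈ 2.7%

2.7%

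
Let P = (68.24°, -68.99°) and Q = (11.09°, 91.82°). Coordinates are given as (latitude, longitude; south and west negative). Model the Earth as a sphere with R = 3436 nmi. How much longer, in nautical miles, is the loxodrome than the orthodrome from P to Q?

1482 nmi

Great circle: cos σ = sin φ₁ sin φ₂ + cos φ₁ cos φ₂ cos Δλ,  σ = 1.7365 rad → d_gc = 5966.582 nmi
Rhumb line: Δψ = -1.4544, q = Δφ/Δψ = 0.6858, d_rh = R√(Δφ²+q²Δλ²) = 7449.080 nmi
Excess = 7449.080 − 5966.582 = 1482.498 ≈ 1482 nmi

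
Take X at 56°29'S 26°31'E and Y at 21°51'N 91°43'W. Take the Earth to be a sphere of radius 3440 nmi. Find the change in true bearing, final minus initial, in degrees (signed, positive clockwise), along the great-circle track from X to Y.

+65.4°

At departure: θ₁ = atan2(sin Δλ cos φ₂, cos φ₁ sin φ₂ − sin φ₁ cos φ₂ cos Δλ) = 258.89°
At arrival: θ₂ = atan2(sin Δλ cos φ₁, −cos φ₂ sin φ₁ + sin φ₂ cos φ₁ cos Δλ) = 324.28°
Δθ = θ₂ − θ₁ = +65.4°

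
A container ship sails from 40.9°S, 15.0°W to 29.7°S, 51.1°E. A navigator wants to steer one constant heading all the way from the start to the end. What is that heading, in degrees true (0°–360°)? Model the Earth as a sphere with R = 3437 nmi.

78.2°

Meridional parts: M(φ₁)=-0.7836, M(φ₂)=-0.5433 → ΔM = +0.2403;  Δλ = +1.1537 rad
tan C = Δλ / ΔM = +4.8013 → C = 78.23°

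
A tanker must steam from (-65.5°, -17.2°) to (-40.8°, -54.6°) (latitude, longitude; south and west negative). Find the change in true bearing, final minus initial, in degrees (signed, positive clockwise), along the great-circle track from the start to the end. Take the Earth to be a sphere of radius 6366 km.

+31.0°

Initial bearing θ₁ = atan2(sin Δλ cos φ₂, cos φ₁ sin φ₂ − sin φ₁ cos φ₂ cos Δλ) = 301.00°
Final bearing θ₂ = (initial bearing from the destination back to the start) + 180° = 331.99°
Δθ = θ₂ − θ₁ = +31.0°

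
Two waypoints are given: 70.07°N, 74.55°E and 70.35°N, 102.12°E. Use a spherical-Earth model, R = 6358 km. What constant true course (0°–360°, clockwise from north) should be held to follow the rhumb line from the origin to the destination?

Δψ = ln[tan(π/4+φ₂/2)/tan(π/4+φ₁/2)] = +0.0144
Δλ = +0.4812 rad (taken the short way round)
course = atan2(Δλ, Δψ) = 88.28°

88.3°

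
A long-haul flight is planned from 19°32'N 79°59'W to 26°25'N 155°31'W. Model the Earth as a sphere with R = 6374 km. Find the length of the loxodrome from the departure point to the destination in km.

7768 km

Δψ = ln[tan(π/4+φ₂/2)/tan(π/4+φ₁/2)] = +0.1306;  Δφ = +0.1201 rad,  Δλ = -1.3183 rad
q = Δφ/Δψ = 0.9199
d = R·√(Δφ² + q²Δλ²) = 6374·1.21867 = 7768 km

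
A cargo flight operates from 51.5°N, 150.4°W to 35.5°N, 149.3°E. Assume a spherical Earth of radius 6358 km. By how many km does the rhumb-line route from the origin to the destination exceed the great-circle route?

Great circle: cos σ = sin φ₁ sin φ₂ + cos φ₁ cos φ₂ cos Δλ,  σ = 0.7876 rad → d_gc = 5007.4 km
Rhumb line: Δψ = -0.3885, q = Δφ/Δψ = 0.7187, d_rh = R√(Δφ²+q²Δλ²) = 5126.5 km
Excess = 5126.5 − 5007.4 = 119.1 ≈ 119 km

119 km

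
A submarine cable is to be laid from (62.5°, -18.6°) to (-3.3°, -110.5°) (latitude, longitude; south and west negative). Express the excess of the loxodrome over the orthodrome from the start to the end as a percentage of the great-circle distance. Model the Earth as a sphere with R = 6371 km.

Great circle: σ = 1.6372 rad → d_gc = Rσ = 10430.5 km
Rhumb: Δφ = -1.1484, Δλ = -1.6040, Δψ = -1.4654, q = Δφ/Δψ = 0.7837 → d_rh = R√(Δφ²+q²Δλ²) = 10847.7 km
Excess = (10847.7 − 10430.5) / 10430.5 = 417.2 / 10430.5 = 4.00% ≈ 4.0%

4.0%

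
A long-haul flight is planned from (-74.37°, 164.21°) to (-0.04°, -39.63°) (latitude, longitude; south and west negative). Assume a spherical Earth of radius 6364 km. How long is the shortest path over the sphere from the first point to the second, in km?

11577 km

Haversine: a = sin²(Δφ/2)+cos φ₁ cos φ₂ sin²(Δλ/2) = 0.62288;  σ = 2·atan2(√a,√(1−a))
σ = 104.227° → d = Rσ = 6364·1.81910 = 11577 km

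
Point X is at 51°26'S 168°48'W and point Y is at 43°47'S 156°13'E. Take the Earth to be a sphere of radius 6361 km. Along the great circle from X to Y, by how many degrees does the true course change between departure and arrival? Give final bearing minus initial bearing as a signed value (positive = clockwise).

Initial bearing θ₁ = atan2(sin Δλ cos φ₂, cos φ₁ sin φ₂ − sin φ₁ cos φ₂ cos Δλ) = 274.30°
Final bearing θ₂ = (initial bearing from the destination back to the start) + 180° = 300.56°
Δθ = θ₂ − θ₁ = +26.3°

+26.3°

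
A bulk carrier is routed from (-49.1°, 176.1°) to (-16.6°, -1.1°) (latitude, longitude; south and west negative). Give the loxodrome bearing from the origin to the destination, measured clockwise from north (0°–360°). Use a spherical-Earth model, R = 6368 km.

282.6°

Δψ = ln[tan(π/4+φ₂/2)/tan(π/4+φ₁/2)] = +0.6926
Δλ = -3.0927 rad (taken the short way round)
course = atan2(Δλ, Δψ) = 282.62°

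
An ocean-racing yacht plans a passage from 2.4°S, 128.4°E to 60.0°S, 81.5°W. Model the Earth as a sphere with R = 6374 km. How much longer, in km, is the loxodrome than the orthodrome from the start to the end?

Great circle: cos σ = sin φ₁ sin φ₂ + cos φ₁ cos φ₂ cos Δλ,  σ = 1.9788 rad → d_gc = 12613.0 km
Rhumb line: Δψ = -1.2751, q = Δφ/Δψ = 0.7884, d_rh = R√(Δφ²+q²Δλ²) = 14642.2 km
Excess = 14642.2 − 12613.0 = 2029.2 ≈ 2029 km

2029 km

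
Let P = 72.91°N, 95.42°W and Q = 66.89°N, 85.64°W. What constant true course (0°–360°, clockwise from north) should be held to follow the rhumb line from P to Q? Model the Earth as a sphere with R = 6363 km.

Δψ = ln[tan(π/4+φ₂/2)/tan(π/4+φ₁/2)] = -0.3080
Δλ = +0.1707 rad (taken the short way round)
course = atan2(Δλ, Δψ) = 151.01°

151.0°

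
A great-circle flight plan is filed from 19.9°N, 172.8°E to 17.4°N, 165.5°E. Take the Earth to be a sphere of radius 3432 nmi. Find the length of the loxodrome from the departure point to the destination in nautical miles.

Δψ = ln[tan(π/4+φ₂/2)/tan(π/4+φ₁/2)] = -0.0461;  Δφ = -0.0436 rad,  Δλ = -0.1274 rad
q = Δφ/Δψ = 0.9474
d = R·√(Δφ² + q²Δλ²) = 3432·0.12835 = 441 nmi

441 nmi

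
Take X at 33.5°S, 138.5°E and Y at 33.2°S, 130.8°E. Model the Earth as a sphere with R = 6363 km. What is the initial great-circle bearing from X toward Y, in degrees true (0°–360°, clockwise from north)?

N = sin Δλ·cos φ₂ = -0.1121;  D = cos φ₁ sin φ₂ − sin φ₁ cos φ₂ cos Δλ = +0.0011
initial course = atan2(N, D) = 270.55°

270.5°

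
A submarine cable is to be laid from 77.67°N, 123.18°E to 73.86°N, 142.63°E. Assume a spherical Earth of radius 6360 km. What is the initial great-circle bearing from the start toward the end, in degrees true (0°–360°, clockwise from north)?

118.8°

N = sin Δλ·cos φ₂ = +0.0926;  D = cos φ₁ sin φ₂ − sin φ₁ cos φ₂ cos Δλ = -0.0510
initial course = atan2(N, D) = 118.83°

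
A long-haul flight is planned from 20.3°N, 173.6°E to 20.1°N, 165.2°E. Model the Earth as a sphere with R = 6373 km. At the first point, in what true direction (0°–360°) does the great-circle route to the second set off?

N = sin Δλ·cos φ₂ = -0.1372;  D = cos φ₁ sin φ₂ − sin φ₁ cos φ₂ cos Δλ = +0.0000
initial course = atan2(N, D) = 270.00°

270.0°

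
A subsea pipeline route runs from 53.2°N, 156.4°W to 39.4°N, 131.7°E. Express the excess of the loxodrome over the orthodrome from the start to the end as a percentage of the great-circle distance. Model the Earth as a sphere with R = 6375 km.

3.8%

Great circle: σ = 0.8605 rad → d_gc = Rσ = 5485.7 km
Rhumb: Δφ = -0.2409, Δλ = -1.2549, Δψ = -0.3513, q = Δφ/Δψ = 0.6855 → d_rh = R√(Δφ²+q²Δλ²) = 5695.0 km
Excess = (5695.0 − 5485.7) / 5485.7 = 209.3 / 5485.7 = 3.82% ≈ 3.8%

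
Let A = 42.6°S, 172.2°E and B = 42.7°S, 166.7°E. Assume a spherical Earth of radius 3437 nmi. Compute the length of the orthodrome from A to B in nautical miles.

243 nmi

cos σ = sin φ₁ sin φ₂ + cos φ₁ cos φ₂ cos Δλ
      = sin(-42.60°)sin(-42.70°) + cos(-42.60°)cos(-42.70°)cos(-5.50°) = 0.9975
σ = 4.046° → d = Rσ = 3437·0.07061 = 243 nmi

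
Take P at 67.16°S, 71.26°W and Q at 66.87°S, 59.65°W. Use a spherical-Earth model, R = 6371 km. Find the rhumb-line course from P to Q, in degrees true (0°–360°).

Δψ = ln[tan(π/4+φ₂/2)/tan(π/4+φ₁/2)] = +0.0130
Δλ = +0.2026 rad (taken the short way round)
course = atan2(Δλ, Δψ) = 86.34°

86.3°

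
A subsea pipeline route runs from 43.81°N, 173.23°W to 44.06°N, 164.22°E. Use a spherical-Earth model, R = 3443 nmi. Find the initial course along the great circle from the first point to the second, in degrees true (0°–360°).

θ = atan2( sin Δλ·cos φ₂ ,  cos φ₁ sin φ₂ − sin φ₁ cos φ₂ cos Δλ )
  = atan2(-0.2756, +0.0424) = 278.75°

278.7°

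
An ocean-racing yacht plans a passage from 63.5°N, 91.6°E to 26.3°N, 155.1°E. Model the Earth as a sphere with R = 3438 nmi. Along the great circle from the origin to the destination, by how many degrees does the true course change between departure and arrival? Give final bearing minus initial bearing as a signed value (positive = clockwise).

At departure: θ₁ = atan2(sin Δλ cos φ₂, cos φ₁ sin φ₂ − sin φ₁ cos φ₂ cos Δλ) = 101.30°
At arrival: θ₂ = atan2(sin Δλ cos φ₁, −cos φ₂ sin φ₁ + sin φ₂ cos φ₁ cos Δλ) = 150.79°
Δθ = θ₂ − θ₁ = +49.5°

+49.5°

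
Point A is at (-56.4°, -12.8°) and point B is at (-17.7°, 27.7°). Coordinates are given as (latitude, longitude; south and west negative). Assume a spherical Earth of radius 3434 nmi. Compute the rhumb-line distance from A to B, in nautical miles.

Rhumb course C = atan2(Δλ, Δψ) with Δψ = ln[tan(π/4+φ₂/2)/tan(π/4+φ₁/2)] = +0.8836, Δλ = +0.7069 → C = 38.66°
d = R·|Δφ| / |cos C| = 3434·0.67544 / 0.78089 = 2970 nmi

2970 nmi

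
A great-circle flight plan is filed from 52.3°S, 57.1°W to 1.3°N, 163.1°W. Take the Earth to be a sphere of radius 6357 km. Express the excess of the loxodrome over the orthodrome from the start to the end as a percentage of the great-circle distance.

4.3%

Great circle: σ = 1.7584 rad → d_gc = Rσ = 11177.9 km
Rhumb: Δφ = +0.9355, Δλ = -1.8500, Δψ = +1.0974, q = Δφ/Δψ = 0.8525 → d_rh = R√(Δφ²+q²Δλ²) = 11656.9 km
Excess = (11656.9 − 11177.9) / 11177.9 = 479.0 / 11177.9 = 4.29% ≈ 4.3%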